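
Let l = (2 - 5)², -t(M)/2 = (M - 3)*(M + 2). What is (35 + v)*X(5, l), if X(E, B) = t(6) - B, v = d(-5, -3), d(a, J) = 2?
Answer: -2109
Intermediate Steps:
t(M) = -2*(-3 + M)*(2 + M) (t(M) = -2*(M - 3)*(M + 2) = -2*(-3 + M)*(2 + M))
l = 9 (l = (-3)² = 9)
v = 2
X(E, B) = -48 - B (X(E, B) = (12 - 2*6² + 2*6) - B = (12 - 2*36 + 12) - B = (12 - 72 + 12) - B = -48 - B)
(35 + v)*X(5, l) = (35 + 2)*(-48 - 1*9) = 37*(-48 - 9) = 37*(-57) = -2109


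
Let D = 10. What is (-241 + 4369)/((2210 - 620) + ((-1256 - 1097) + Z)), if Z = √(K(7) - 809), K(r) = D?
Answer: -393708/72871 - 516*I*√799/72871 ≈ -5.4028 - 0.20016*I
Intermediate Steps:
K(r) = 10
Z = I*√799 (Z = √(10 - 809) = √(-799) = I*√799 ≈ 28.267*I)
(-241 + 4369)/((2210 - 620) + ((-1256 - 1097) + Z)) = (-241 + 4369)/((2210 - 620) + ((-1256 - 1097) + I*√799)) = 4128/(1590 + (-2353 + I*√799)) = 4128/(-763 + I*√799)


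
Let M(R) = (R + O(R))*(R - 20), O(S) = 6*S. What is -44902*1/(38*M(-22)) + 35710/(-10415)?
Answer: -84041827/23271276 ≈ -3.6114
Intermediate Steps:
M(R) = 7*R*(-20 + R) (M(R) = (R + 6*R)*(R - 20) = (7*R)*(-20 + R) = 7*R*(-20 + R))
-44902*1/(38*M(-22)) + 35710/(-10415) = -44902*(-1/(5852*(-20 - 22))) + 35710/(-10415) = -44902/((7*(-22)*(-42))*38) + 35710*(-1/10415) = -44902/(6468*38) - 7142/2083 = -44902/245784 - 7142/2083 = -44902*1/245784 - 7142/2083 = -2041/11172 - 7142/2083 = -84041827/23271276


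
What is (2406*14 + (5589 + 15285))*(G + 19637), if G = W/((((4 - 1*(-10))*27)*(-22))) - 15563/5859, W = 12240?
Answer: 1095766219360/1023 ≈ 1.0711e+9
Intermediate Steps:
G = -266053/64449 (G = 12240/((((4 - 1*(-10))*27)*(-22))) - 15563/5859 = 12240/((((4 + 10)*27)*(-22))) - 15563*1/5859 = 12240/(((14*27)*(-22))) - 15563/5859 = 12240/((378*(-22))) - 15563/5859 = 12240/(-8316) - 15563/5859 = 12240*(-1/8316) - 15563/5859 = -340/231 - 15563/5859 = -266053/64449 ≈ -4.1281)
(2406*14 + (5589 + 15285))*(G + 19637) = (2406*14 + (5589 + 15285))*(-266053/64449 + 19637) = (33684 + 20874)*(1265318960/64449) = 54558*(1265318960/64449) = 1095766219360/1023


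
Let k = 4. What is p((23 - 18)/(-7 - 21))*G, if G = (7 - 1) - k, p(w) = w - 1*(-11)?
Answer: 303/14 ≈ 21.643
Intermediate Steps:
p(w) = 11 + w (p(w) = w + 11 = 11 + w)
G = 2 (G = (7 - 1) - 1*4 = 6 - 4 = 2)
p((23 - 18)/(-7 - 21))*G = (11 + (23 - 18)/(-7 - 21))*2 = (11 + 5/(-28))*2 = (11 + 5*(-1/28))*2 = (11 - 5/28)*2 = (303/28)*2 = 303/14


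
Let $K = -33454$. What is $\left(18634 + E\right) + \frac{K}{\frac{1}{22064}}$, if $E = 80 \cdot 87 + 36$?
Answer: $-738103426$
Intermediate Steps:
$E = 6996$ ($E = 6960 + 36 = 6996$)
$\left(18634 + E\right) + \frac{K}{\frac{1}{22064}} = \left(18634 + 6996\right) - \frac{33454}{\frac{1}{22064}} = 25630 - 33454 \frac{1}{\frac{1}{22064}} = 25630 - 738129056 = -738103426$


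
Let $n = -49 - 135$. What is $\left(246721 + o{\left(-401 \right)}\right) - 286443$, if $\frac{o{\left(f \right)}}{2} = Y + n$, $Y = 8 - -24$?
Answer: $-40026$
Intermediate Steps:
$n = -184$
$Y = 32$ ($Y = 8 + 24 = 32$)
$o{\left(f \right)} = -304$ ($o{\left(f \right)} = 2 \left(32 - 184\right) = 2 \left(-152\right) = -304$)
$\left(246721 + o{\left(-401 \right)}\right) - 286443 = \left(246721 - 304\right) - 286443 = 246417 - 286443 = -40026$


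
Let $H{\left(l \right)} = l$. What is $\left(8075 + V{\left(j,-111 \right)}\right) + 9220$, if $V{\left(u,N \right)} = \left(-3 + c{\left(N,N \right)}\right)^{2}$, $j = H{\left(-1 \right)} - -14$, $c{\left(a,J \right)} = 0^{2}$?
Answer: $17304$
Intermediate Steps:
$c{\left(a,J \right)} = 0$
$j = 13$ ($j = -1 - -14 = -1 + 14 = 13$)
$V{\left(u,N \right)} = 9$ ($V{\left(u,N \right)} = \left(-3 + 0\right)^{2} = \left(-3\right)^{2} = 9$)
$\left(8075 + V{\left(j,-111 \right)}\right) + 9220 = \left(8075 + 9\right) + 9220 = 8084 + 9220 = 17304$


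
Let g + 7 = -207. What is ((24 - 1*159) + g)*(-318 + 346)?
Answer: -9772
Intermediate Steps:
g = -214 (g = -7 - 207 = -214)
((24 - 1*159) + g)*(-318 + 346) = ((24 - 1*159) - 214)*(-318 + 346) = ((24 - 159) - 214)*28 = (-135 - 214)*28 = -349*28 = -9772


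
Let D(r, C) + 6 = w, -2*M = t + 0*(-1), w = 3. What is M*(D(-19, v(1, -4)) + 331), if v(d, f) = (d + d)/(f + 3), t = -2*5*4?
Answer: 6560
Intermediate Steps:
t = -40 (t = -10*4 = -40)
v(d, f) = 2*d/(3 + f) (v(d, f) = (2*d)/(3 + f) = 2*d/(3 + f))
M = 20 (M = -(-40 + 0*(-1))/2 = -(-40 + 0)/2 = -½*(-40) = 20)
D(r, C) = -3 (D(r, C) = -6 + 3 = -3)
M*(D(-19, v(1, -4)) + 331) = 20*(-3 + 331) = 20*328 = 6560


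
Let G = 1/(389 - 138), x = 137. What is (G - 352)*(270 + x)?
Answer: -35958857/251 ≈ -1.4326e+5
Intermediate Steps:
G = 1/251 ≈ 0.0039841
(G - 352)*(270 + x) = (1/251 - 352)*(270 + 137) = -88351/251*407 = -35958857/251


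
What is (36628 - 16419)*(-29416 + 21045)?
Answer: -169169539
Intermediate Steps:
(36628 - 16419)*(-29416 + 21045) = 20209*(-8371) = -169169539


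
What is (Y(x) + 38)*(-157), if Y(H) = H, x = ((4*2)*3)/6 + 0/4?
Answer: -6594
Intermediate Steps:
x = 4 (x = (8*3)*(⅙) + 0*(¼) = 24*(⅙) + 0 = 4 + 0 = 4)
(Y(x) + 38)*(-157) = (4 + 38)*(-157) = 42*(-157) = -6594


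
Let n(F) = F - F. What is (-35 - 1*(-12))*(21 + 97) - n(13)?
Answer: -2714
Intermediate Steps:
n(F) = 0
(-35 - 1*(-12))*(21 + 97) - n(13) = (-35 - 1*(-12))*(21 + 97) - 1*0 = (-35 + 12)*118 + 0 = -23*118 + 0 = -2714 + 0 = -2714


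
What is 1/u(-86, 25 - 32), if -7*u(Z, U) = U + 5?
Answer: 7/2 ≈ 3.5000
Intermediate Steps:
u(Z, U) = -5/7 - U/7 (u(Z, U) = -(U + 5)/7 = -(5 + U)/7 = -5/7 - U/7)
1/u(-86, 25 - 32) = 1/(-5/7 - (25 - 32)/7) = 1/(-5/7 - ⅐*(-7)) = 1/(-5/7 + 1) = 1/(2/7) = 7/2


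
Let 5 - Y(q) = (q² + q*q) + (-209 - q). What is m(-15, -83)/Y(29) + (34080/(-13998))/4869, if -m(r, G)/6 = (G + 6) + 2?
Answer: -5119893170/16346143503 ≈ -0.31322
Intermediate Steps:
Y(q) = 214 + q - 2*q² (Y(q) = 5 - ((q² + q*q) + (-209 - q)) = 5 - ((q² + q²) + (-209 - q)) = 5 - (2*q² + (-209 - q)) = 5 - (-209 - q + 2*q²) = 5 + (209 + q - 2*q²) = 214 + q - 2*q²)
m(r, G) = -48 - 6*G (m(r, G) = -6*((G + 6) + 2) = -6*((6 + G) + 2) = -6*(8 + G) = -48 - 6*G)
m(-15, -83)/Y(29) + (34080/(-13998))/4869 = (-48 - 6*(-83))/(214 + 29 - 2*29²) + (34080/(-13998))/4869 = (-48 + 498)/(214 + 29 - 2*841) + (34080*(-1/13998))*(1/4869) = 450/(214 + 29 - 1682) - 5680/2333*1/4869 = 450/(-1439) - 5680/11359377 = 450*(-1/1439) - 5680/11359377 = -450/1439 - 5680/11359377 = -5119893170/16346143503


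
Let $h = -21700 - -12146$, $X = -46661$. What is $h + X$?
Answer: $-56215$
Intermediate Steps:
$h = -9554$ ($h = -21700 + 12146 = -9554$)
$h + X = -9554 - 46661 = -56215$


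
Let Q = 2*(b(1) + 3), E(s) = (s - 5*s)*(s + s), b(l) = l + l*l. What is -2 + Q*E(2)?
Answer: -322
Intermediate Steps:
b(l) = l + l²
E(s) = -8*s² (E(s) = (-4*s)*(2*s) = -8*s²)
Q = 10 (Q = 2*(1*(1 + 1) + 3) = 2*(1*2 + 3) = 2*(2 + 3) = 2*5 = 10)
-2 + Q*E(2) = -2 + 10*(-8*2²) = -2 + 10*(-8*4) = -2 + 10*(-32) = -2 - 320 = -322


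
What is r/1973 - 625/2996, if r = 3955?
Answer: 10616055/5911108 ≈ 1.7959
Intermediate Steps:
r/1973 - 625/2996 = 3955/1973 - 625/2996 = 10616055/5911108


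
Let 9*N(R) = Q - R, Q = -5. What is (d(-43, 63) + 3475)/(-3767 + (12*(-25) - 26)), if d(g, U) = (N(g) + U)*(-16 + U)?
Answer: -59710/36837 ≈ -1.6209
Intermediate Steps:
N(R) = -5/9 - R/9 (N(R) = (-5 - R)/9 = -5/9 - R/9)
d(g, U) = (-16 + U)*(-5/9 + U - g/9) (d(g, U) = ((-5/9 - g/9) + U)*(-16 + U) = (-5/9 + U - g/9)*(-16 + U) = (-16 + U)*(-5/9 + U - g/9))
(d(-43, 63) + 3475)/(-3767 + (12*(-25) - 26)) = ((80/9 + 63² - 149/9*63 + (16/9)*(-43) - ⅑*63*(-43)) + 3475)/(-3767 + (12*(-25) - 26)) = ((80/9 + 3969 - 1043 - 688/9 + 301) + 3475)/(-3767 + (-300 - 26)) = (28435/9 + 3475)/(-3767 - 326) = (59710/9)/(-4093) = (59710/9)*(-1/4093) = -59710/36837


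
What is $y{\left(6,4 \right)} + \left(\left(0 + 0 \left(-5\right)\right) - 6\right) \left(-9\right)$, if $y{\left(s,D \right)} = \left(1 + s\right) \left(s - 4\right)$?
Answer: $68$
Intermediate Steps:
$y{\left(s,D \right)} = \left(1 + s\right) \left(-4 + s\right)$
$y{\left(6,4 \right)} + \left(\left(0 + 0 \left(-5\right)\right) - 6\right) \left(-9\right) = \left(-4 + 6^{2} - 18\right) + \left(\left(0 + 0 \left(-5\right)\right) - 6\right) \left(-9\right) = \left(-4 + 36 - 18\right) + \left(\left(0 + 0\right) - 6\right) \left(-9\right) = 14 + \left(0 - 6\right) \left(-9\right) = 14 - -54 = 14 + 54 = 68$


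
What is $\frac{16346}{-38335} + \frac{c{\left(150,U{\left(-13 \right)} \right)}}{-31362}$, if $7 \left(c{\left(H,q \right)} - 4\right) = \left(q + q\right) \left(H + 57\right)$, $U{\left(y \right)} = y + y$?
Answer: $- \frac{144406282}{382537995} \approx -0.3775$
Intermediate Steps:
$U{\left(y \right)} = 2 y$
$c{\left(H,q \right)} = 4 + \frac{2 q \left(57 + H\right)}{7}$ ($c{\left(H,q \right)} = 4 + \frac{\left(q + q\right) \left(H + 57\right)}{7} = 4 + \frac{2 q \left(57 + H\right)}{7}$)
$\frac{16346}{-38335} + \frac{c{\left(150,U{\left(-13 \right)} \right)}}{-31362} = \frac{16346}{-38335} + \frac{4 + \frac{114 \cdot 2 \left(-13\right)}{7} + \frac{2}{7} \cdot 150 \cdot 2 \left(-13\right)}{-31362} = 16346 \left(- \frac{1}{38335}\right) + \left(4 + \frac{114}{7} \left(-26\right) + \frac{2}{7} \cdot 150 \left(-26\right)\right) \left(- \frac{1}{31362}\right) = - \frac{1486}{3485} + \left(4 - \frac{2964}{7} - \frac{7800}{7}\right) \left(- \frac{1}{31362}\right) = - \frac{1486}{3485} - - \frac{5368}{109767} = - \frac{1486}{3485} + \frac{5368}{109767} = - \frac{144406282}{382537995}$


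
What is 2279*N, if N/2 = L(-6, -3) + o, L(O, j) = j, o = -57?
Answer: -273480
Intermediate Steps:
N = -120 (N = 2*(-3 - 57) = 2*(-60) = -120)
2279*N = 2279*(-120) = -273480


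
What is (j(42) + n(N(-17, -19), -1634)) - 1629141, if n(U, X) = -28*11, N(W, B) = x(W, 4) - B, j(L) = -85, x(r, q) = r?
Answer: -1629534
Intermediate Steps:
N(W, B) = W - B
n(U, X) = -308
(j(42) + n(N(-17, -19), -1634)) - 1629141 = (-85 - 308) - 1629141 = -393 - 1629141 = -1629534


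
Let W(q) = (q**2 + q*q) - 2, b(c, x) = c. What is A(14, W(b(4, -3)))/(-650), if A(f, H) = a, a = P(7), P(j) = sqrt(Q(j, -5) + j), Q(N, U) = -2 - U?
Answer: -sqrt(10)/650 ≈ -0.0048650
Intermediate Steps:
W(q) = -2 + 2*q**2 (W(q) = (q**2 + q**2) - 2 = 2*q**2 - 2 = -2 + 2*q**2)
P(j) = sqrt(3 + j) (P(j) = sqrt((-2 - 1*(-5)) + j) = sqrt((-2 + 5) + j) = sqrt(3 + j))
a = sqrt(10) (a = sqrt(3 + 7) = sqrt(10) ≈ 3.1623)
A(f, H) = sqrt(10)
A(14, W(b(4, -3)))/(-650) = sqrt(10)/(-650) = sqrt(10)*(-1/650) = -sqrt(10)/650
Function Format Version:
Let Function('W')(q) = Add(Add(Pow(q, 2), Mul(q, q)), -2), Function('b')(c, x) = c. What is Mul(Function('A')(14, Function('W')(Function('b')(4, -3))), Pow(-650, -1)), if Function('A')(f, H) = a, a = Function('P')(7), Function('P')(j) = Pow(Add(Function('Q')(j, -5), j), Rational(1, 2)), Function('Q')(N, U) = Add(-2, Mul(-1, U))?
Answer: Mul(Rational(-1, 650), Pow(10, Rational(1, 2))) ≈ -0.0048650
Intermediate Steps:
Function('W')(q) = Add(-2, Mul(2, Pow(q, 2))) (Function('W')(q) = Add(Add(Pow(q, 2), Pow(q, 2)), -2) = Add(Mul(2, Pow(q, 2)), -2) = Add(-2, Mul(2, Pow(q, 2))))
Function('P')(j) = Pow(Add(3, j), Rational(1, 2)) (Function('P')(j) = Pow(Add(Add(-2, Mul(-1, -5)), j), Rational(1, 2)) = Pow(Add(Add(-2, 5), j), Rational(1, 2)) = Pow(Add(3, j), Rational(1, 2)))
a = Pow(10, Rational(1, 2)) (a = Pow(Add(3, 7), Rational(1, 2)) = Pow(10, Rational(1, 2)) ≈ 3.1623)
Function('A')(f, H) = Pow(10, Rational(1, 2))
Mul(Function('A')(14, Function('W')(Function('b')(4, -3))), Pow(-650, -1)) = Mul(Pow(10, Rational(1, 2)), Pow(-650, -1)) = Mul(Pow(10, Rational(1, 2)), Rational(-1, 650)) = Mul(Rational(-1, 650), Pow(10, Rational(1, 2)))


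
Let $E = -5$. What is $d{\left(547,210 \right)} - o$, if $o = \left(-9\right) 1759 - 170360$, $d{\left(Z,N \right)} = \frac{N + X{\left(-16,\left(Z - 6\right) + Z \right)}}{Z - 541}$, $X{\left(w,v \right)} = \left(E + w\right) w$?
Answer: $186282$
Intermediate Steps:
$X{\left(w,v \right)} = w \left(-5 + w\right)$ ($X{\left(w,v \right)} = \left(-5 + w\right) w = w \left(-5 + w\right)$)
$d{\left(Z,N \right)} = \frac{336 + N}{-541 + Z}$ ($d{\left(Z,N \right)} = \frac{N - 16 \left(-5 - 16\right)}{Z - 541} = \frac{N - -336}{-541 + Z} = \frac{N + 336}{-541 + Z} = \frac{336 + N}{-541 + Z}$)
$o = -186191$ ($o = -15831 - 170360 = -186191$)
$d{\left(547,210 \right)} - o = \frac{336 + 210}{-541 + 547} - -186191 = \frac{1}{6} \cdot 546 + 186191 = 91 + 186191 = 186282$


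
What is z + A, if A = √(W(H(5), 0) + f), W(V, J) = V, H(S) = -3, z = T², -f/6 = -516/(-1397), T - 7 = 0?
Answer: 49 + I*√10179939/1397 ≈ 49.0 + 2.2839*I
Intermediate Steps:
T = 7 (T = 7 + 0 = 7)
f = -3096/1397 (f = -(-3096)/(-1397) = -(-3096)*(-1)/1397 = -6*516/1397 = -3096/1397 ≈ -2.2162)
z = 49 (z = 7² = 49)
A = I*√10179939/1397 (A = √(-3 - 3096/1397) = √(-7287/1397) = I*√10179939/1397 ≈ 2.2839*I)
z + A = 49 + I*√10179939/1397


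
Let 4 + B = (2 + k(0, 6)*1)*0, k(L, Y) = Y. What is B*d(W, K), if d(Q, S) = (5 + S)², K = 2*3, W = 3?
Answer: -484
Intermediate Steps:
K = 6
B = -4 (B = -4 + (2 + 6*1)*0 = -4 + (2 + 6)*0 = -4 + 8*0 = -4 + 0 = -4)
B*d(W, K) = -4*(5 + 6)² = -4*11² = -4*121 = -484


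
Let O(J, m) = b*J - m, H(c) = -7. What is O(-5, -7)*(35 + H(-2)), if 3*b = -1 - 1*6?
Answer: 1568/3 ≈ 522.67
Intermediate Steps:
b = -7/3 (b = (-1 - 1*6)/3 = (-1 - 6)/3 = (⅓)*(-7) = -7/3 ≈ -2.3333)
O(J, m) = -m - 7*J/3 (O(J, m) = -7*J/3 - m = -m - 7*J/3)
O(-5, -7)*(35 + H(-2)) = (-1*(-7) - 7/3*(-5))*(35 - 7) = (7 + 35/3)*28 = (56/3)*28 = 1568/3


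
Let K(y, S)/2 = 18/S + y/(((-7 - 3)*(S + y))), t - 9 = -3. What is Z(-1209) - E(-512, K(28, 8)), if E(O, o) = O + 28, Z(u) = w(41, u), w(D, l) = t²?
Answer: 520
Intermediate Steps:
t = 6 (t = 9 - 3 = 6)
K(y, S) = 36/S + 2*y/(-10*S - 10*y) (K(y, S) = 2*(18/S + y/(((-7 - 3)*(S + y)))) = 2*(18/S + y/((-10*(S + y)))) = 2*(18/S + y/(-10*S - 10*y)) = 36/S + 2*y/(-10*S - 10*y))
w(D, l) = 36 (w(D, l) = 6² = 36)
Z(u) = 36
E(O, o) = 28 + O
Z(-1209) - E(-512, K(28, 8)) = 36 - (28 - 512) = 36 - 1*(-484) = 36 + 484 = 520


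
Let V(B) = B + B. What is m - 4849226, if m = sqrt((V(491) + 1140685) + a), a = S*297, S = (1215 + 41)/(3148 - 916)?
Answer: -4849226 + sqrt(1097302598)/31 ≈ -4.8482e+6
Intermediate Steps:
V(B) = 2*B
S = 157/279 (S = 1256/2232 = 1256*(1/2232) = 157/279 ≈ 0.56272)
a = 5181/31 (a = (157/279)*297 = 5181/31 ≈ 167.13)
m = sqrt(1097302598)/31 (m = sqrt((2*491 + 1140685) + 5181/31) = sqrt((982 + 1140685) + 5181/31) = sqrt(1141667 + 5181/31) = sqrt(35396858/31) = sqrt(1097302598)/31 ≈ 1068.6)
m - 4849226 = sqrt(1097302598)/31 - 4849226 = -4849226 + sqrt(1097302598)/31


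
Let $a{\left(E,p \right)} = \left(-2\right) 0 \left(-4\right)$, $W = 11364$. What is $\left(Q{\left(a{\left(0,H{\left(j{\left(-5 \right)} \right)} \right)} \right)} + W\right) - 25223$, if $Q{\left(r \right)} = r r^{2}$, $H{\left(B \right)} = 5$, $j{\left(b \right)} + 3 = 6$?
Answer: $-13859$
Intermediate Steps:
$j{\left(b \right)} = 3$ ($j{\left(b \right)} = -3 + 6 = 3$)
$a{\left(E,p \right)} = 0$ ($a{\left(E,p \right)} = 0 \left(-4\right) = 0$)
$Q{\left(r \right)} = r^{3}$
$\left(Q{\left(a{\left(0,H{\left(j{\left(-5 \right)} \right)} \right)} \right)} + W\right) - 25223 = \left(0^{3} + 11364\right) - 25223 = \left(0 + 11364\right) - 25223 = 11364 - 25223 = -13859$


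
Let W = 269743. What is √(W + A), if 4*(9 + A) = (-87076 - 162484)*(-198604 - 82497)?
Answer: 2*√4384540281 ≈ 1.3243e+5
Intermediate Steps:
A = 17537891381 (A = -9 + ((-87076 - 162484)*(-198604 - 82497))/4 = -9 + (-249560*(-281101))/4 = -9 + (¼)*70151565560 = -9 + 17537891390 = 17537891381)
√(W + A) = √(269743 + 17537891381) = √17538161124 = 2*√4384540281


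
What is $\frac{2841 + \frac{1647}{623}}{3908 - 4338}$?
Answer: $- \frac{177159}{26789} \approx -6.6131$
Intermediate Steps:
$\frac{2841 + \frac{1647}{623}}{3908 - 4338} = \frac{2841 + 1647 \cdot \frac{1}{623}}{-430} = \left(2841 + \frac{1647}{623}\right) \left(- \frac{1}{430}\right) = \frac{1771590}{623} \left(- \frac{1}{430}\right) = - \frac{177159}{26789}$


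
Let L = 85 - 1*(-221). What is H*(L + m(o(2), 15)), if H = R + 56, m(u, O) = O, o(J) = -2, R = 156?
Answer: 68052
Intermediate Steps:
L = 306 (L = 85 + 221 = 306)
H = 212 (H = 156 + 56 = 212)
H*(L + m(o(2), 15)) = 212*(306 + 15) = 212*321 = 68052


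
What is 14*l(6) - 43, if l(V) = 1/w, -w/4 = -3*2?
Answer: -509/12 ≈ -42.417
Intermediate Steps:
w = 24 (w = -(-12)*2 = -4*(-6) = 24)
l(V) = 1/24
14*l(6) - 43 = 14*(1/24) - 43 = 7/12 - 43 = -509/12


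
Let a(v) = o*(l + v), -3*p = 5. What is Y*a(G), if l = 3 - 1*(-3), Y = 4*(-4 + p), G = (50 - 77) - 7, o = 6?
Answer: 3808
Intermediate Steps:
p = -5/3 (p = -1/3*5 = -5/3 ≈ -1.6667)
G = -34 (G = -27 - 7 = -34)
Y = -68/3 (Y = 4*(-4 - 5/3) = 4*(-17/3) = -68/3 ≈ -22.667)
l = 6 (l = 3 + 3 = 6)
a(v) = 36 + 6*v (a(v) = 6*(6 + v) = 36 + 6*v)
Y*a(G) = -68*(36 + 6*(-34))/3 = -68*(36 - 204)/3 = -68/3*(-168) = 3808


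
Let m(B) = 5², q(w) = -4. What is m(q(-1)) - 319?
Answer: -294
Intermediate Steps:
m(B) = 25
m(q(-1)) - 319 = 25 - 319 = -294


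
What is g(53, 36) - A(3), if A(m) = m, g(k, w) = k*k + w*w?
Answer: 4102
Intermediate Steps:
g(k, w) = k² + w²
g(53, 36) - A(3) = (53² + 36²) - 1*3 = (2809 + 1296) - 3 = 4105 - 3 = 4102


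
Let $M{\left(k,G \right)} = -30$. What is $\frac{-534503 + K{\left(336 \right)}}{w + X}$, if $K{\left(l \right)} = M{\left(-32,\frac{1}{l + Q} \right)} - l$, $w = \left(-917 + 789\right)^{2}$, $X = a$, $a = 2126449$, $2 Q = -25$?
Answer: $- \frac{534869}{2142833} \approx -0.24961$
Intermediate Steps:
$Q = - \frac{25}{2}$ ($Q = \frac{1}{2} \left(-25\right) = - \frac{25}{2} \approx -12.5$)
$X = 2126449$
$w = 16384$ ($w = \left(-128\right)^{2} = 16384$)
$K{\left(l \right)} = -30 - l$
$\frac{-534503 + K{\left(336 \right)}}{w + X} = \frac{-534503 - 366}{16384 + 2126449} = \frac{-534503 - 366}{2142833} = \left(-534503 - 366\right) \frac{1}{2142833} = \left(-534869\right) \frac{1}{2142833} = - \frac{534869}{2142833}$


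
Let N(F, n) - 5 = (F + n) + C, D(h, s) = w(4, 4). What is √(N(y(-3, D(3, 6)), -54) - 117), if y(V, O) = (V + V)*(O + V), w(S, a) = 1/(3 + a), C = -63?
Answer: I*√10381/7 ≈ 14.555*I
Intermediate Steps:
D(h, s) = ⅐ (D(h, s) = 1/(3 + 4) = 1/7 = ⅐)
y(V, O) = 2*V*(O + V) (y(V, O) = (2*V)*(O + V) = 2*V*(O + V))
N(F, n) = -58 + F + n (N(F, n) = 5 + ((F + n) - 63) = 5 + (-63 + F + n) = -58 + F + n)
√(N(y(-3, D(3, 6)), -54) - 117) = √((-58 + 2*(-3)*(⅐ - 3) - 54) - 117) = √((-58 + 2*(-3)*(-20/7) - 54) - 117) = √((-58 + 120/7 - 54) - 117) = √(-664/7 - 117) = √(-1483/7) = I*√10381/7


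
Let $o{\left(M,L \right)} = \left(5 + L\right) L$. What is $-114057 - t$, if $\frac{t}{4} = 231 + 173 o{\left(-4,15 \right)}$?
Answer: $-322581$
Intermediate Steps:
$o{\left(M,L \right)} = L \left(5 + L\right)$
$t = 208524$ ($t = 4 \left(231 + 173 \cdot 15 \left(5 + 15\right)\right) = 4 \left(231 + 173 \cdot 15 \cdot 20\right) = 4 \left(231 + 173 \cdot 300\right) = 4 \left(231 + 51900\right) = 4 \cdot 52131 = 208524$)
$-114057 - t = -114057 - 208524 = -322581$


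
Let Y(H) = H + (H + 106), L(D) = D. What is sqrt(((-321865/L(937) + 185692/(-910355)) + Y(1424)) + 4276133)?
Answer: sqrt(3113271360911875503398410)/853002635 ≈ 2068.5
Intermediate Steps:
Y(H) = 106 + 2*H (Y(H) = H + (106 + H) = 106 + 2*H)
sqrt(((-321865/L(937) + 185692/(-910355)) + Y(1424)) + 4276133) = sqrt(((-321865/937 + 185692/(-910355)) + (106 + 2*1424)) + 4276133) = sqrt(((-321865*1/937 + 185692*(-1/910355)) + (106 + 2848)) + 4276133) = sqrt(((-321865/937 - 185692/910355) + 2954) + 4276133) = sqrt((-293185405479/853002635 + 2954) + 4276133) = sqrt(2226584378311/853002635 + 4276133) = sqrt(3649779300988766/853002635) = sqrt(3113271360911875503398410)/853002635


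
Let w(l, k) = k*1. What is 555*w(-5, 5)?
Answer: 2775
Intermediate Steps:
w(l, k) = k
555*w(-5, 5) = 555*5 = 2775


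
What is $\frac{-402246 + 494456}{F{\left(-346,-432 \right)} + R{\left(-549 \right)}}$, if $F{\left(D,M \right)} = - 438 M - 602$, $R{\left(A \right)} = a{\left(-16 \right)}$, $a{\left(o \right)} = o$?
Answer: $\frac{46105}{94299} \approx 0.48892$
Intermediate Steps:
$R{\left(A \right)} = -16$
$F{\left(D,M \right)} = -602 - 438 M$
$\frac{-402246 + 494456}{F{\left(-346,-432 \right)} + R{\left(-549 \right)}} = \frac{-402246 + 494456}{\left(-602 - -189216\right) - 16} = \frac{92210}{\left(-602 + 189216\right) - 16} = \frac{92210}{188614 - 16} = \frac{92210}{188598} = 92210 \cdot \frac{1}{188598} = \frac{46105}{94299}$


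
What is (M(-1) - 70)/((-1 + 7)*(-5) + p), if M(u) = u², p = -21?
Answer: 23/17 ≈ 1.3529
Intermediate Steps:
(M(-1) - 70)/((-1 + 7)*(-5) + p) = ((-1)² - 70)/((-1 + 7)*(-5) - 21) = (1 - 70)/(6*(-5) - 21) = -69/(-30 - 21) = -69/(-51) = -1/51*(-69) = 23/17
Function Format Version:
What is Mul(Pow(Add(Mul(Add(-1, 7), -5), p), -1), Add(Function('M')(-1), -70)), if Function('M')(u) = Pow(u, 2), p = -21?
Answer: Rational(23, 17) ≈ 1.3529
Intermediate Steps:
Mul(Pow(Add(Mul(Add(-1, 7), -5), p), -1), Add(Function('M')(-1), -70)) = Mul(Pow(Add(Mul(Add(-1, 7), -5), -21), -1), Add(Pow(-1, 2), -70)) = Mul(Pow(Add(Mul(6, -5), -21), -1), Add(1, -70)) = Mul(Pow(Add(-30, -21), -1), -69) = Mul(Pow(-51, -1), -69) = Mul(Rational(-1, 51), -69) = Rational(23, 17)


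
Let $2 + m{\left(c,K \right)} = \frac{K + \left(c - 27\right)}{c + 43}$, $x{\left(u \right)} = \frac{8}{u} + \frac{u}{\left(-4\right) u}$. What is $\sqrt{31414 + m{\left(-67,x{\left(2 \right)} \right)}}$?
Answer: $\frac{\sqrt{18095478}}{24} \approx 177.24$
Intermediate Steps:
$x{\left(u \right)} = - \frac{1}{4} + \frac{8}{u}$ ($x{\left(u \right)} = \frac{8}{u} + u \left(- \frac{1}{4 u}\right) = \frac{8}{u} - \frac{1}{4} = - \frac{1}{4} + \frac{8}{u}$)
$m{\left(c,K \right)} = -2 + \frac{-27 + K + c}{43 + c}$ ($m{\left(c,K \right)} = -2 + \frac{K + \left(c - 27\right)}{c + 43} = -2 + \frac{K + \left(-27 + c\right)}{43 + c} = -2 + \frac{-27 + K + c}{43 + c}$)
$\sqrt{31414 + m{\left(-67,x{\left(2 \right)} \right)}} = \sqrt{31414 + \frac{-113 + \frac{32 - 2}{4 \cdot 2} - -67}{43 - 67}} = \sqrt{31414 + \frac{-113 + \frac{1}{4} \cdot \frac{1}{2} \left(32 - 2\right) + 67}{-24}} = \sqrt{31414 - \frac{-113 + \frac{1}{4} \cdot \frac{1}{2} \cdot 30 + 67}{24}} = \sqrt{31414 - \frac{-113 + \frac{15}{4} + 67}{24}} = \sqrt{31414 - - \frac{169}{96}} = \sqrt{31414 + \frac{169}{96}} = \sqrt{\frac{3015913}{96}} = \frac{\sqrt{18095478}}{24}$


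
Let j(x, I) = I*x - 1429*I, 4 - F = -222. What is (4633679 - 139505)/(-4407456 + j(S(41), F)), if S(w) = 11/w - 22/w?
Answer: -92130567/96974648 ≈ -0.95005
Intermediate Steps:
F = 226 (F = 4 - 1*(-222) = 4 + 222 = 226)
S(w) = -11/w
j(x, I) = -1429*I + I*x
(4633679 - 139505)/(-4407456 + j(S(41), F)) = (4633679 - 139505)/(-4407456 + 226*(-1429 - 11/41)) = 4494174/(-4407456 + 226*(-1429 - 11*1/41)) = 4494174/(-4407456 + 226*(-1429 - 11/41)) = 4494174/(-4407456 + 226*(-58600/41)) = 4494174/(-4407456 - 13243600/41) = 4494174/(-193949296/41) = 4494174*(-41/193949296) = -92130567/96974648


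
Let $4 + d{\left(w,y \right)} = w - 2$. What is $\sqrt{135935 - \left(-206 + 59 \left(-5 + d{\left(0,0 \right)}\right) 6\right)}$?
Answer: $\sqrt{140035} \approx 374.21$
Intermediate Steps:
$d{\left(w,y \right)} = -6 + w$ ($d{\left(w,y \right)} = -4 + \left(w - 2\right) = -4 + \left(-2 + w\right) = -6 + w$)
$\sqrt{135935 - \left(-206 + 59 \left(-5 + d{\left(0,0 \right)}\right) 6\right)} = \sqrt{135935 - \left(-206 + 59 \left(-5 + \left(-6 + 0\right)\right) 6\right)} = \sqrt{135935 - \left(-206 + 59 \left(-5 - 6\right) 6\right)} = \sqrt{135935 - \left(-206 + 59 \left(\left(-11\right) 6\right)\right)} = \sqrt{135935 + \left(\left(-59\right) \left(-66\right) + 206\right)} = \sqrt{135935 + \left(3894 + 206\right)} = \sqrt{135935 + 4100} = \sqrt{140035}$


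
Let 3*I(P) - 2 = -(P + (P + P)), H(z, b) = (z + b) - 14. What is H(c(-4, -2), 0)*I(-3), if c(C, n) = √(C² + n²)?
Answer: -154/3 + 22*√5/3 ≈ -34.935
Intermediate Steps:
H(z, b) = -14 + b + z (H(z, b) = (b + z) - 14 = -14 + b + z)
I(P) = ⅔ - P (I(P) = ⅔ + (-(P + (P + P)))/3 = ⅔ + (-(P + 2*P))/3 = ⅔ + (-3*P)/3 = ⅔ - P)
H(c(-4, -2), 0)*I(-3) = (-14 + 0 + √((-4)² + (-2)²))*(⅔ - 1*(-3)) = (-14 + 0 + √(16 + 4))*(⅔ + 3) = (-14 + 0 + √20)*(11/3) = (-14 + 0 + 2*√5)*(11/3) = (-14 + 2*√5)*(11/3) = -154/3 + 22*√5/3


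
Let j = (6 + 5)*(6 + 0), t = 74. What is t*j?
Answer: 4884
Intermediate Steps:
j = 66 (j = 11*6 = 66)
t*j = 74*66 = 4884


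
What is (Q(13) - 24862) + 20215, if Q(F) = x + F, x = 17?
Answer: -4617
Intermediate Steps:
Q(F) = 17 + F
(Q(13) - 24862) + 20215 = ((17 + 13) - 24862) + 20215 = (30 - 24862) + 20215 = -24832 + 20215 = -4617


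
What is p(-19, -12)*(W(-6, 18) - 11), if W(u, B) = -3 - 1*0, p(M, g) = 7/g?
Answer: 49/6 ≈ 8.1667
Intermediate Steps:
W(u, B) = -3 (W(u, B) = -3 + 0 = -3)
p(-19, -12)*(W(-6, 18) - 11) = (7/(-12))*(-3 - 11) = (7*(-1/12))*(-14) = -7/12*(-14) = 49/6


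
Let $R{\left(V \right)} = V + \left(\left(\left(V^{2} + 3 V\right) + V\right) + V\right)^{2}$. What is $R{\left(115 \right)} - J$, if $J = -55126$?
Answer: $190495241$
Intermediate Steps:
$R{\left(V \right)} = V + \left(V^{2} + 5 V\right)^{2}$ ($R{\left(V \right)} = V + \left(\left(V^{2} + 4 V\right) + V\right)^{2} = V + \left(V^{2} + 5 V\right)^{2}$)
$R{\left(115 \right)} - J = 115 \left(1 + 115 \left(5 + 115\right)^{2}\right) - -55126 = 115 \left(1 + 115 \cdot 120^{2}\right) + 55126 = 115 \left(1 + 115 \cdot 14400\right) + 55126 = 115 \left(1 + 1656000\right) + 55126 = 115 \cdot 1656001 + 55126 = 190440115 + 55126 = 190495241$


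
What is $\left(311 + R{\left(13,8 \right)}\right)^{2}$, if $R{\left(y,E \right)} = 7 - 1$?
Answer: $100489$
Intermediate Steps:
$R{\left(y,E \right)} = 6$
$\left(311 + R{\left(13,8 \right)}\right)^{2} = \left(311 + 6\right)^{2} = 317^{2} = 100489$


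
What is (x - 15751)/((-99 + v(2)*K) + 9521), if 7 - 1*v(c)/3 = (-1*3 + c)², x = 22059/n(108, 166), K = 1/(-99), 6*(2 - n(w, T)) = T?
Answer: -319751/181370 ≈ -1.7630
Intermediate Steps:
n(w, T) = 2 - T/6
K = -1/99 ≈ -0.010101
x = -66177/77 (x = 22059/(2 - ⅙*166) = 22059/(2 - 83/3) = 22059/(-77/3) = 22059*(-3/77) = -66177/77 ≈ -859.44)
v(c) = 21 - 3*(-3 + c)² (v(c) = 21 - 3*(-1*3 + c)² = 21 - 3*(-3 + c)²)
(x - 15751)/((-99 + v(2)*K) + 9521) = (-66177/77 - 15751)/((-99 + (21 - 3*(-3 + 2)²)*(-1/99)) + 9521) = -1279004/(77*((-99 + (21 - 3*(-1)²)*(-1/99)) + 9521)) = -1279004/(77*((-99 + (21 - 3*1)*(-1/99)) + 9521)) = -1279004/(77*((-99 + (21 - 3)*(-1/99)) + 9521)) = -1279004/(77*((-99 + 18*(-1/99)) + 9521)) = -1279004/(77*((-99 - 2/11) + 9521)) = -1279004/(77*(-1091/11 + 9521)) = -1279004/(77*103640/11) = -1279004/77*11/103640 = -319751/181370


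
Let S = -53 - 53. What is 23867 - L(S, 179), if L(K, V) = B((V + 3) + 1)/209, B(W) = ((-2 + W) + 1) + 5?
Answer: 453456/19 ≈ 23866.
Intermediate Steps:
S = -106
B(W) = 4 + W (B(W) = (-1 + W) + 5 = 4 + W)
L(K, V) = 8/209 + V/209 (L(K, V) = (4 + ((V + 3) + 1))/209 = (4 + ((3 + V) + 1))*(1/209) = (4 + (4 + V))*(1/209) = (8 + V)*(1/209) = 8/209 + V/209)
23867 - L(S, 179) = 23867 - (8/209 + (1/209)*179) = 23867 - (8/209 + 179/209) = 23867 - 1*17/19 = 23867 - 17/19 = 453456/19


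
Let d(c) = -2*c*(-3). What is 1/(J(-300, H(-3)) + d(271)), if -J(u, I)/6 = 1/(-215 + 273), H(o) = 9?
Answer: 29/47151 ≈ 0.00061505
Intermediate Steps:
d(c) = 6*c
J(u, I) = -3/29 (J(u, I) = -6/(-215 + 273) = -6/58 = -6*1/58 = -3/29)
1/(J(-300, H(-3)) + d(271)) = 1/(-3/29 + 6*271) = 1/(-3/29 + 1626) = 1/(47151/29) = 29/47151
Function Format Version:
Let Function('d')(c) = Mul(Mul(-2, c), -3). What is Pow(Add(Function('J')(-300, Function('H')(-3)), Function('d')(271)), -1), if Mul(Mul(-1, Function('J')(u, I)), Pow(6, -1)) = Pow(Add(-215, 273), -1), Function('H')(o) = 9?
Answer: Rational(29, 47151) ≈ 0.00061505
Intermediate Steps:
Function('d')(c) = Mul(6, c)
Function('J')(u, I) = Rational(-3, 29) (Function('J')(u, I) = Mul(-6, Pow(Add(-215, 273), -1)) = Mul(-6, Pow(58, -1)) = Mul(-6, Rational(1, 58)) = Rational(-3, 29))
Pow(Add(Function('J')(-300, Function('H')(-3)), Function('d')(271)), -1) = Pow(Add(Rational(-3, 29), Mul(6, 271)), -1) = Pow(Add(Rational(-3, 29), 1626), -1) = Pow(Rational(47151, 29), -1) = Rational(29, 47151)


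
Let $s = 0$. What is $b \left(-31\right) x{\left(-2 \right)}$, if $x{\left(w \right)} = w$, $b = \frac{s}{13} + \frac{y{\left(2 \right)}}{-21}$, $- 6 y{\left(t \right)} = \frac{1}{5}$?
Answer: $\frac{31}{315} \approx 0.098413$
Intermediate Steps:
$y{\left(t \right)} = - \frac{1}{30}$ ($y{\left(t \right)} = - \frac{1}{6 \cdot 5} = \left(- \frac{1}{6}\right) \frac{1}{5} = - \frac{1}{30}$)
$b = \frac{1}{630}$ ($b = \frac{0}{13} - \frac{1}{30 \left(-21\right)} = 0 \cdot \frac{1}{13} - - \frac{1}{630} = 0 + \frac{1}{630} = \frac{1}{630} \approx 0.0015873$)
$b \left(-31\right) x{\left(-2 \right)} = \frac{1}{630} \left(-31\right) \left(-2\right) = \left(- \frac{31}{630}\right) \left(-2\right) = \frac{31}{315}$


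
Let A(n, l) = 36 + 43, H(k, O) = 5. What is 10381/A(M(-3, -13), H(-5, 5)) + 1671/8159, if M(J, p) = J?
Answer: 84830588/644561 ≈ 131.61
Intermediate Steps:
A(n, l) = 79
10381/A(M(-3, -13), H(-5, 5)) + 1671/8159 = 10381/79 + 1671/8159 = 84830588/644561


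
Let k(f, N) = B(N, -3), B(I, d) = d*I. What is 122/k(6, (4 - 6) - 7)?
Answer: 122/27 ≈ 4.5185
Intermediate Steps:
B(I, d) = I*d
k(f, N) = -3*N (k(f, N) = N*(-3) = -3*N)
122/k(6, (4 - 6) - 7) = 122/((-3*((4 - 6) - 7))) = 122/((-3*(-2 - 7))) = 122/((-3*(-9))) = 122/27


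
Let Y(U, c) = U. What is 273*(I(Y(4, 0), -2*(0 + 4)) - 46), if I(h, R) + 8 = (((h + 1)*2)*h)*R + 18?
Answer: -97188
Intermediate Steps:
I(h, R) = 10 + R*h*(2 + 2*h) (I(h, R) = -8 + ((((h + 1)*2)*h)*R + 18) = -8 + ((((1 + h)*2)*h)*R + 18) = -8 + (((2 + 2*h)*h)*R + 18) = -8 + ((h*(2 + 2*h))*R + 18) = -8 + (R*h*(2 + 2*h) + 18) = -8 + (18 + R*h*(2 + 2*h)) = 10 + R*h*(2 + 2*h))
273*(I(Y(4, 0), -2*(0 + 4)) - 46) = 273*((10 + 2*(-2*(0 + 4))*4 + 2*(-2*(0 + 4))*4²) - 46) = 273*((10 + 2*(-2*4)*4 + 2*(-2*4)*16) - 46) = 273*((10 + 2*(-8)*4 + 2*(-8)*16) - 46) = 273*((10 - 64 - 256) - 46) = 273*(-310 - 46) = 273*(-356) = -97188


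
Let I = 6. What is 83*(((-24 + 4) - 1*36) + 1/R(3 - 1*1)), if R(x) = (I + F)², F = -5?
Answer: -4565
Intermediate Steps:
R(x) = 1 (R(x) = (6 - 5)² = 1² = 1)
83*(((-24 + 4) - 1*36) + 1/R(3 - 1*1)) = 83*(((-24 + 4) - 1*36) + 1/1) = 83*((-20 - 36) + 1) = 83*(-56 + 1) = 83*(-55) = -4565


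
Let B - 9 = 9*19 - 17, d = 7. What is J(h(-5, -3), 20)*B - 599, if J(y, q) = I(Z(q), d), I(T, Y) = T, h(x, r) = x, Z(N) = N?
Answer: 2661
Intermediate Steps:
J(y, q) = q
B = 163 (B = 9 + (9*19 - 17) = 9 + (171 - 17) = 9 + 154 = 163)
J(h(-5, -3), 20)*B - 599 = 20*163 - 599 = 3260 - 599 = 2661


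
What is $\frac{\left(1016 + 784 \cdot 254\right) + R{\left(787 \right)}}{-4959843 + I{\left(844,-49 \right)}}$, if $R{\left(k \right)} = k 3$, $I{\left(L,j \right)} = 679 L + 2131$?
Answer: $- \frac{202513}{4384636} \approx -0.046187$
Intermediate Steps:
$I{\left(L,j \right)} = 2131 + 679 L$
$R{\left(k \right)} = 3 k$
$\frac{\left(1016 + 784 \cdot 254\right) + R{\left(787 \right)}}{-4959843 + I{\left(844,-49 \right)}} = \frac{\left(1016 + 784 \cdot 254\right) + 3 \cdot 787}{-4959843 + \left(2131 + 679 \cdot 844\right)} = \frac{\left(1016 + 199136\right) + 2361}{-4959843 + \left(2131 + 573076\right)} = \frac{200152 + 2361}{-4959843 + 575207} = \frac{202513}{-4384636} = 202513 \left(- \frac{1}{4384636}\right) = - \frac{202513}{4384636}$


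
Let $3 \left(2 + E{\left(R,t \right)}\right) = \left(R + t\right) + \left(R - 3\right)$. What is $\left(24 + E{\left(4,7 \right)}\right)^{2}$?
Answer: $676$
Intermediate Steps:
$E{\left(R,t \right)} = -3 + \frac{t}{3} + \frac{2 R}{3}$ ($E{\left(R,t \right)} = -2 + \frac{\left(R + t\right) + \left(R - 3\right)}{3} = -2 + \frac{\left(R + t\right) + \left(-3 + R\right)}{3} = -2 + \frac{-3 + t + 2 R}{3} = -2 + \left(-1 + \frac{t}{3} + \frac{2 R}{3}\right) = -3 + \frac{t}{3} + \frac{2 R}{3}$)
$\left(24 + E{\left(4,7 \right)}\right)^{2} = \left(24 + \left(-3 + \frac{1}{3} \cdot 7 + \frac{2}{3} \cdot 4\right)\right)^{2} = \left(24 + \left(-3 + \frac{7}{3} + \frac{8}{3}\right)\right)^{2} = \left(24 + 2\right)^{2} = 26^{2} = 676$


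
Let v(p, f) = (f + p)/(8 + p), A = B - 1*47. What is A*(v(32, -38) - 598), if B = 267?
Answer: -131593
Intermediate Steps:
A = 220 (A = 267 - 1*47 = 267 - 47 = 220)
v(p, f) = (f + p)/(8 + p)
A*(v(32, -38) - 598) = 220*((-38 + 32)/(8 + 32) - 598) = 220*(-6/40 - 598) = 220*((1/40)*(-6) - 598) = 220*(-3/20 - 598) = 220*(-11963/20) = -131593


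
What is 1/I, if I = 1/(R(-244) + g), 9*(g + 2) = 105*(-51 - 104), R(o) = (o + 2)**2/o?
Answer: -375214/183 ≈ -2050.4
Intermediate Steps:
R(o) = (2 + o)**2/o
g = -5431/3 (g = -2 + (105*(-51 - 104))/9 = -2 + (105*(-155))/9 = -2 + (1/9)*(-16275) = -2 - 5425/3 = -5431/3 ≈ -1810.3)
I = -183/375214 (I = 1/((2 - 244)**2/(-244) - 5431/3) = 1/(-1/244*(-242)**2 - 5431/3) = 1/(-1/244*58564 - 5431/3) = 1/(-14641/61 - 5431/3) = 1/(-375214/183) = -183/375214 ≈ -0.00048772)
1/I = 1/(-183/375214) = -375214/183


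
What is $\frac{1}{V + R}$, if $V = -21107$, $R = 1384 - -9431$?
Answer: $- \frac{1}{10292} \approx -9.7163 \cdot 10^{-5}$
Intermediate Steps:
$R = 10815$ ($R = 1384 + 9431 = 10815$)
$\frac{1}{V + R} = \frac{1}{-21107 + 10815} = \frac{1}{-10292} = - \frac{1}{10292}$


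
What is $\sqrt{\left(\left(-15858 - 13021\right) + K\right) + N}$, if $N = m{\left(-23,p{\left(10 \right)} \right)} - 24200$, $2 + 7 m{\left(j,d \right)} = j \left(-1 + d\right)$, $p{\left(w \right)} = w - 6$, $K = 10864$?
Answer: $\frac{2 i \sqrt{517258}}{7} \approx 205.49 i$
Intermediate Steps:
$p{\left(w \right)} = -6 + w$
$m{\left(j,d \right)} = - \frac{2}{7} + \frac{j \left(-1 + d\right)}{7}$
$N = - \frac{169471}{7}$ ($N = \left(- \frac{2}{7} - - \frac{23}{7} + \frac{1}{7} \left(-6 + 10\right) \left(-23\right)\right) - 24200 = \left(- \frac{2}{7} + \frac{23}{7} + \frac{1}{7} \cdot 4 \left(-23\right)\right) - 24200 = \left(- \frac{2}{7} + \frac{23}{7} - \frac{92}{7}\right) - 24200 = - \frac{71}{7} - 24200 = - \frac{169471}{7} \approx -24210.0$)
$\sqrt{\left(\left(-15858 - 13021\right) + K\right) + N} = \sqrt{\left(\left(-15858 - 13021\right) + 10864\right) - \frac{169471}{7}} = \sqrt{\left(-28879 + 10864\right) - \frac{169471}{7}} = \sqrt{-18015 - \frac{169471}{7}} = \sqrt{- \frac{295576}{7}} = \frac{2 i \sqrt{517258}}{7}$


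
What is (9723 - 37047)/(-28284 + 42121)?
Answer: -27324/13837 ≈ -1.9747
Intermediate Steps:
(9723 - 37047)/(-28284 + 42121) = -27324/13837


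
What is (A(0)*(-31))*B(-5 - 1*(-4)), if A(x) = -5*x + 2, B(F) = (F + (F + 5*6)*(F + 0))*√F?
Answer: 1860*I ≈ 1860.0*I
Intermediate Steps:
B(F) = √F*(F + F*(30 + F)) (B(F) = (F + (F + 30)*F)*√F = (F + (30 + F)*F)*√F = (F + F*(30 + F))*√F = √F*(F + F*(30 + F)))
A(x) = 2 - 5*x
(A(0)*(-31))*B(-5 - 1*(-4)) = ((2 - 5*0)*(-31))*((-5 - 1*(-4))^(3/2)*(31 + (-5 - 1*(-4)))) = ((2 + 0)*(-31))*((-5 + 4)^(3/2)*(31 + (-5 + 4))) = (2*(-31))*((-1)^(3/2)*(31 - 1)) = -62*(-I)*30 = -(-1860)*I = 1860*I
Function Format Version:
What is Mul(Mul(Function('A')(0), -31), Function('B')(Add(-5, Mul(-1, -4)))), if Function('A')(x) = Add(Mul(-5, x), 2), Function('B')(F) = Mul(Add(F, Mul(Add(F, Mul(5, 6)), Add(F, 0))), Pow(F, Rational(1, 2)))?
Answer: Mul(1860, I) ≈ Mul(1860.0, I)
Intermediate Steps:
Function('B')(F) = Mul(Pow(F, Rational(1, 2)), Add(F, Mul(F, Add(30, F)))) (Function('B')(F) = Mul(Add(F, Mul(Add(F, 30), F)), Pow(F, Rational(1, 2))) = Mul(Add(F, Mul(Add(30, F), F)), Pow(F, Rational(1, 2))) = Mul(Add(F, Mul(F, Add(30, F))), Pow(F, Rational(1, 2))) = Mul(Pow(F, Rational(1, 2)), Add(F, Mul(F, Add(30, F)))))
Function('A')(x) = Add(2, Mul(-5, x))
Mul(Mul(Function('A')(0), -31), Function('B')(Add(-5, Mul(-1, -4)))) = Mul(Mul(Add(2, Mul(-5, 0)), -31), Mul(Pow(Add(-5, Mul(-1, -4)), Rational(3, 2)), Add(31, Add(-5, Mul(-1, -4))))) = Mul(Mul(Add(2, 0), -31), Mul(Pow(Add(-5, 4), Rational(3, 2)), Add(31, Add(-5, 4)))) = Mul(Mul(2, -31), Mul(Pow(-1, Rational(3, 2)), Add(31, -1))) = Mul(-62, Mul(Mul(-1, I), 30)) = Mul(-62, Mul(-30, I)) = Mul(1860, I)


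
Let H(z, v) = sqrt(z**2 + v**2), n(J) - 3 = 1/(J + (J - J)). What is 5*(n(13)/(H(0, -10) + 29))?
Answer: 200/507 ≈ 0.39448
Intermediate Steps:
n(J) = 3 + 1/J (n(J) = 3 + 1/(J + (J - J)) = 3 + 1/(J + 0) = 3 + 1/J)
H(z, v) = sqrt(v**2 + z**2)
5*(n(13)/(H(0, -10) + 29)) = 5*((3 + 1/13)/(sqrt((-10)**2 + 0**2) + 29)) = 5*((3 + 1/13)/(sqrt(100 + 0) + 29)) = 5*(40/(13*(sqrt(100) + 29))) = 5*(40/(13*(10 + 29))) = 5*((40/13)/39) = 5*((40/13)*(1/39)) = 5*(40/507) = 200/507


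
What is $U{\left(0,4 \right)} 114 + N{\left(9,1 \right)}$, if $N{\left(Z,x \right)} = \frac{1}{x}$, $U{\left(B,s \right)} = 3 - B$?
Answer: $343$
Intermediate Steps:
$U{\left(0,4 \right)} 114 + N{\left(9,1 \right)} = \left(3 - 0\right) 114 + 1^{-1} = \left(3 + 0\right) 114 + 1 = 3 \cdot 114 + 1 = 342 + 1 = 343$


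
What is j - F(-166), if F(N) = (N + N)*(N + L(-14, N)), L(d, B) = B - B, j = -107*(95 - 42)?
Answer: -60783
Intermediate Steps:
j = -5671 (j = -107*53 = -5671)
L(d, B) = 0
F(N) = 2*N² (F(N) = (N + N)*(N + 0) = (2*N)*N = 2*N²)
j - F(-166) = -5671 - 2*(-166)² = -5671 - 2*27556 = -5671 - 1*55112 = -5671 - 55112 = -60783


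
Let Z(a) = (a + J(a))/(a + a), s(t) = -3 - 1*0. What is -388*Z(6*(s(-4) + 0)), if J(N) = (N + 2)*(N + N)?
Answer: 6014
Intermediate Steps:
J(N) = 2*N*(2 + N) (J(N) = (2 + N)*(2*N) = 2*N*(2 + N))
s(t) = -3 (s(t) = -3 + 0 = -3)
Z(a) = (a + 2*a*(2 + a))/(2*a) (Z(a) = (a + 2*a*(2 + a))/(a + a) = (a + 2*a*(2 + a))/((2*a)) = (a + 2*a*(2 + a))*(1/(2*a)) = (a + 2*a*(2 + a))/(2*a))
-388*Z(6*(s(-4) + 0)) = -388*(5/2 + 6*(-3 + 0)) = -388*(5/2 + 6*(-3)) = -388*(5/2 - 18) = -388*(-31/2) = 6014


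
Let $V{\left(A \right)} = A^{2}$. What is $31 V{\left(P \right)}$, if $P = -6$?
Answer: $1116$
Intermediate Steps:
$31 V{\left(P \right)} = 31 \left(-6\right)^{2} = 31 \cdot 36 = 1116$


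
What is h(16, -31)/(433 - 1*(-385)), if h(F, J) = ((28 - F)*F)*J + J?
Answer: -5983/818 ≈ -7.3142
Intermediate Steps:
h(F, J) = J + F*J*(28 - F) (h(F, J) = (F*(28 - F))*J + J = F*J*(28 - F) + J = J + F*J*(28 - F))
h(16, -31)/(433 - 1*(-385)) = (-31*(1 - 1*16**2 + 28*16))/(433 - 1*(-385)) = (-31*(1 - 1*256 + 448))/(433 + 385) = -31*(1 - 256 + 448)/818 = -31*193*(1/818) = -5983*1/818 = -5983/818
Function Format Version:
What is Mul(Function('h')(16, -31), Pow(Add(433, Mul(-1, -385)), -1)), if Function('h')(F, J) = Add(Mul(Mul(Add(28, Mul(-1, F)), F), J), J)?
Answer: Rational(-5983, 818) ≈ -7.3142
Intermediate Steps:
Function('h')(F, J) = Add(J, Mul(F, J, Add(28, Mul(-1, F)))) (Function('h')(F, J) = Add(Mul(Mul(F, Add(28, Mul(-1, F))), J), J) = Add(Mul(F, J, Add(28, Mul(-1, F))), J) = Add(J, Mul(F, J, Add(28, Mul(-1, F)))))
Mul(Function('h')(16, -31), Pow(Add(433, Mul(-1, -385)), -1)) = Mul(Mul(-31, Add(1, Mul(-1, Pow(16, 2)), Mul(28, 16))), Pow(Add(433, Mul(-1, -385)), -1)) = Mul(Mul(-31, Add(1, Mul(-1, 256), 448)), Pow(Add(433, 385), -1)) = Mul(Mul(-31, Add(1, -256, 448)), Pow(818, -1)) = Mul(Mul(-31, 193), Rational(1, 818)) = Mul(-5983, Rational(1, 818)) = Rational(-5983, 818)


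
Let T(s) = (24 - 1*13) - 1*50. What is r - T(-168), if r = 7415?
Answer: 7454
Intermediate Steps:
T(s) = -39 (T(s) = (24 - 13) - 50 = 11 - 50 = -39)
r - T(-168) = 7415 - 1*(-39) = 7415 + 39 = 7454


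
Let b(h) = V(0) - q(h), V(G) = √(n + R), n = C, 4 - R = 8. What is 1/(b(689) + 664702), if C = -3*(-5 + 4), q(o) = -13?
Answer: 664715/441846031226 - I/441846031226 ≈ 1.5044e-6 - 2.2632e-12*I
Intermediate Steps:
R = -4 (R = 4 - 1*8 = 4 - 8 = -4)
C = 3 (C = -3*(-1) = 3)
n = 3
V(G) = I (V(G) = √(3 - 4) = √(-1) = I)
b(h) = 13 + I (b(h) = I - 1*(-13) = I + 13 = 13 + I)
1/(b(689) + 664702) = 1/((13 + I) + 664702) = 1/(664715 + I) = (664715 - I)/441846031226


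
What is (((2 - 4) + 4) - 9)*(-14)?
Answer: 98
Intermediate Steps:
(((2 - 4) + 4) - 9)*(-14) = ((-2 + 4) - 9)*(-14) = (2 - 9)*(-14) = -7*(-14) = 98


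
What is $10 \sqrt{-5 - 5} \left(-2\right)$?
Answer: $- 20 i \sqrt{10} \approx - 63.246 i$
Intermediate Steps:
$10 \sqrt{-5 - 5} \left(-2\right) = 10 \sqrt{-10} \left(-2\right) = 10 i \sqrt{10} \left(-2\right) = - 20 i \sqrt{10}$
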